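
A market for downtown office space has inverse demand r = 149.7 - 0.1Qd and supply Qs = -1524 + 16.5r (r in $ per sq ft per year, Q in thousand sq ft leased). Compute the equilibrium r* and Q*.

r* = 114, Q* = 357

Inverting to quantity form: Qd = 1497 - 10r.
Set Qd = Qs: 1497 - 10r = -1524 + 16.5r, so 3021 = 26.5r and r* = 114.
Plugging r* into demand: Q* = 1497 - 10(114) = 357.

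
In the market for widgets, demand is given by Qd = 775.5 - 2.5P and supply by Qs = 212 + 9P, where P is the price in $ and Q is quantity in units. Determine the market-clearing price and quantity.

P* = 49, Q* = 653

Equating demand and supply, 775.5 - 2.5P = 212 + 9P gives 11.5P = 563.5, so P* = 49.
From the demand curve, Q* = 775.5 - 2.5(49) = 653.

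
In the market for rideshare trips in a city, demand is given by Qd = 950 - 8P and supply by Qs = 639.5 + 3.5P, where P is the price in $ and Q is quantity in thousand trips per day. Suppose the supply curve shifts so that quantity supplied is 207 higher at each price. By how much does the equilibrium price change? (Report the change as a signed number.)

ΔP = -18

The market clears where 950 - 8P = 639.5 + 3.5P. Rearranging, 11.5P = 310.5, hence P* = 27.
Substitute back: Q* = 950 - 8(27) = 734.
After the shift, supply is Qs = 846.5 + 3.5P.
The new intersection has 103.5 = 11.5P, i.e. P = 9, Q = 878.
ΔP = 9 - 27 = -18.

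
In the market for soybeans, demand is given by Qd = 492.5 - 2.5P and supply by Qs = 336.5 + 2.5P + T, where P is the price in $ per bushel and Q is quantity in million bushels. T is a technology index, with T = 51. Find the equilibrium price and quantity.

With T = 51, supply is Qs = 387.5 + 2.5P.
Set Qd = Qs: 492.5 - 2.5P = 387.5 + 2.5P, so 105 = 5P and P* = 21.
Plugging P* into demand: Q* = 492.5 - 2.5(21) = 440.

P* = 21, Q* = 440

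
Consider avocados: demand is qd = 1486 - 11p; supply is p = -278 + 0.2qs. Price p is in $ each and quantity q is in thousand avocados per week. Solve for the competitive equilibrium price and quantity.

In direct form, qs = 1390 + 5p.
Set qd = qs: 1486 - 11p = 1390 + 5p, so 96 = 16p and p* = 6.
Plugging p* into demand: q* = 1486 - 11(6) = 1420.

p* = 6, q* = 1420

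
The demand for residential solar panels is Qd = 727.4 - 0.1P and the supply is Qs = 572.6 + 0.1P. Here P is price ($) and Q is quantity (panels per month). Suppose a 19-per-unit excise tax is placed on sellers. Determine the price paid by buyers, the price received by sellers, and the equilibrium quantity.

Sellers keep P_s = P_b - 19 per unit, so supply in terms of the buyer price is Qs = 570.7 + 0.1P_b.
Market clearing requires 727.4 - 0.1P_b = 570.7 + 0.1P_b; hence 156.7 = 0.2P_b and P_b = 783.5.
So P_s = 764.5 and the quantity traded is Q = 727.4 - 0.1(783.5) = 649.05.

P_b = 783.5, P_s = 764.5, Q = 649.05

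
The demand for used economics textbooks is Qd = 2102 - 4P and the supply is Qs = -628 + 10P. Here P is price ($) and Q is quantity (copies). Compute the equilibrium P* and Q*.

Equating demand and supply, 2102 - 4P = -628 + 10P gives 14P = 2730, so P* = 195.
Plugging P* into demand: Q* = 2102 - 4(195) = 1322.

P* = 195, Q* = 1322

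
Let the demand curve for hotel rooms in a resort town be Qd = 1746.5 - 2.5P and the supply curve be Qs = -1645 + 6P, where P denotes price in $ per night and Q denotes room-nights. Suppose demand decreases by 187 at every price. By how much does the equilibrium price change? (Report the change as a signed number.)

ΔP = -22

At equilibrium Qd = Qs, so 1746.5 - 2.5P = -1645 + 6P; collecting terms, 3391.5 = 8.5P and P* = 399.
From the demand curve, Q* = 1746.5 - 2.5(399) = 749.
After the shift, demand is Qd = 1559.5 - 2.5P.
New equilibrium: 3204.5 = 8.5P, so P = 377 and Q = 617.
ΔP = 377 - 399 = -22.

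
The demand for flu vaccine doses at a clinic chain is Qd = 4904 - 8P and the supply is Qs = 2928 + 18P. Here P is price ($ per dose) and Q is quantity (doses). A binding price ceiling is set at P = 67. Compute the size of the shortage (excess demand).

Shortage = 234

At P = 67: Qd = 4368 and Qs = 4134.
Shortage = Qd - Qs = 4368 - 4134 = 234.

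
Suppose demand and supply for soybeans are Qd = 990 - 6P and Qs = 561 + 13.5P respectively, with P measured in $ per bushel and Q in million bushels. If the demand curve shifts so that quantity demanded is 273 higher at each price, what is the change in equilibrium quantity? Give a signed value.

ΔQ = 189

Set Qd = Qs: 990 - 6P = 561 + 13.5P, so 429 = 19.5P and P* = 22.
Plugging P* into demand: Q* = 990 - 6(22) = 858.
After the shift, demand is Qd = 1263 - 6P.
New equilibrium: 702 = 19.5P, so P = 36 and Q = 1047.
ΔQ = 1047 - 858 = 189.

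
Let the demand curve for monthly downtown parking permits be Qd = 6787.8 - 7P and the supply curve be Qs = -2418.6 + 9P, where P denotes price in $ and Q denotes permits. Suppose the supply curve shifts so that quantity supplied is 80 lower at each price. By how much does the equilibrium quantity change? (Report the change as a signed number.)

ΔQ = -35

At equilibrium Qd = Qs, so 6787.8 - 7P = -2418.6 + 9P; collecting terms, 9206.4 = 16P and P* = 575.4.
Plugging P* into demand: Q* = 6787.8 - 7(575.4) = 2760.
After the shift, supply is Qs = -2498.6 + 9P.
Re-solving, 16P = 9286.4 gives P = 580.4 and Q = 2725.
ΔQ = 2725 - 2760 = -35.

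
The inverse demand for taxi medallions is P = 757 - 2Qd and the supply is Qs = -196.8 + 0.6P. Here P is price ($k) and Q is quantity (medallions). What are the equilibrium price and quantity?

Solving each curve for Q: Qd = 378.5 - 0.5P.
Set Qd = Qs: 378.5 - 0.5P = -196.8 + 0.6P, so 575.3 = 1.1P and P* = 523.
Substitute back: Q* = 378.5 - 0.5(523) = 117.

P* = 523, Q* = 117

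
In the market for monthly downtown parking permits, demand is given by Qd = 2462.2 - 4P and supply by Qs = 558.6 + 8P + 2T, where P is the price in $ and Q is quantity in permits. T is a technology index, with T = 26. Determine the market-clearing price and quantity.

With T = 26, supply is Qs = 610.6 + 8P.
Equating demand and supply, 2462.2 - 4P = 610.6 + 8P gives 12P = 1851.6, so P* = 154.3.
Then Q* = 2462.2 - 4(154.3) = 1845.

P* = 154.3, Q* = 1845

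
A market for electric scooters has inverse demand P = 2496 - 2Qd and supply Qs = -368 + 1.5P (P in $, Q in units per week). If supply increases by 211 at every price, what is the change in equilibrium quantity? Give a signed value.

ΔQ = 52.75

In direct form, Qd = 1248 - 0.5P.
Equating demand and supply, 1248 - 0.5P = -368 + 1.5P gives 2P = 1616, so P* = 808.
From the demand curve, Q* = 1248 - 0.5(808) = 844.
After the shift, supply is Qs = -157 + 1.5P.
New equilibrium: 1405 = 2P, so P = 702.5 and Q = 896.75.
ΔQ = 896.75 - 844 = 52.75.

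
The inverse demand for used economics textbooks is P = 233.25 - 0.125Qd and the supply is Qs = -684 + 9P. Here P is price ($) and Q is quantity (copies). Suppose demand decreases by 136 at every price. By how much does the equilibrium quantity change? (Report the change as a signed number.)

Solving each curve for Q: Qd = 1866 - 8P.
At equilibrium Qd = Qs, so 1866 - 8P = -684 + 9P; collecting terms, 2550 = 17P and P* = 150.
Plugging P* into demand: Q* = 1866 - 8(150) = 666.
After the shift, demand is Qd = 1730 - 8P.
Re-solving, 17P = 2414 gives P = 142 and Q = 594.
ΔQ = 594 - 666 = -72.

ΔQ = -72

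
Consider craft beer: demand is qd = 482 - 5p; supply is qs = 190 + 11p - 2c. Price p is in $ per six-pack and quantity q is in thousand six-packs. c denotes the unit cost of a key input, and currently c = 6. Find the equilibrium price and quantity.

With c = 6, supply is qs = 178 + 11p.
At equilibrium qd = qs, so 482 - 5p = 178 + 11p; collecting terms, 304 = 16p and p* = 19.
Plugging p* into demand: q* = 482 - 5(19) = 387.

p* = 19, q* = 387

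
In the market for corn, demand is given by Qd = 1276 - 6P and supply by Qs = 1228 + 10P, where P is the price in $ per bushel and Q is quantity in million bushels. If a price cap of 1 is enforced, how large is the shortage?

Shortage = 32

With P fixed at 1, quantity demanded is 1270 and quantity supplied is 1238.
Shortage = Qd - Qs = 1270 - 1238 = 32.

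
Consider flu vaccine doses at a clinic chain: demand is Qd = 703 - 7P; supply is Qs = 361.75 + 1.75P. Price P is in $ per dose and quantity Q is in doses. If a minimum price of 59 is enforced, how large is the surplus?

At P = 59: Qd = 290 and Qs = 465.
Surplus = Qs - Qd = 465 - 290 = 175.

Surplus = 175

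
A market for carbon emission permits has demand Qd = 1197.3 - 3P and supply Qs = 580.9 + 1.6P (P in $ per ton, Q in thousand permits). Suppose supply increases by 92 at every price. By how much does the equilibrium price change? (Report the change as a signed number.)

ΔP = -20

At equilibrium Qd = Qs, so 1197.3 - 3P = 580.9 + 1.6P; collecting terms, 616.4 = 4.6P and P* = 134.
Then Q* = 1197.3 - 3(134) = 795.3.
After the shift, supply is Qs = 672.9 + 1.6P.
New equilibrium: 524.4 = 4.6P, so P = 114 and Q = 855.3.
ΔP = 114 - 134 = -20.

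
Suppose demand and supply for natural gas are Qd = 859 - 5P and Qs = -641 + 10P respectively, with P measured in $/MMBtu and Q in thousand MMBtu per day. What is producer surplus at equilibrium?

Equating demand and supply, 859 - 5P = -641 + 10P gives 15P = 1500, so P* = 100.
Then Q* = 859 - 5(100) = 359.
Supply choke price (Qs = 0): P = 64.1. Producer surplus = ½ × (100 - 64.1) × 359 = 6444.05.

Producer surplus = 6444.05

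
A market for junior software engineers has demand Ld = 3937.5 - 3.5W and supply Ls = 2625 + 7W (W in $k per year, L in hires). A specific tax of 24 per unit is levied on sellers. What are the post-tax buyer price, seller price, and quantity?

Sellers keep W_s = W_b - 24 per unit, so supply in terms of the buyer price is Ls = 2457 + 7W_b.
Set Ld = Ls: 3937.5 - 3.5W_b = 2457 + 7W_b, so 1480.5 = 10.5W_b and W_b = 141.
Then W_s = 141 - 24 = 117 and L = 3937.5 - 3.5(141) = 3444.

W_b = 141, W_s = 117, L = 3444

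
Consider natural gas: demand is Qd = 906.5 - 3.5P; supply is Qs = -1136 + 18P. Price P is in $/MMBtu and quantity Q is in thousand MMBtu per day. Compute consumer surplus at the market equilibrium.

Set Qd = Qs: 906.5 - 3.5P = -1136 + 18P, so 2042.5 = 21.5P and P* = 95.
Plugging P* into demand: Q* = 906.5 - 3.5(95) = 574.
Demand choke price (Qd = 0): P = 906.5/3.5 = 259. Consumer surplus = ½ × (259 - 95) × 574 = 47068.

Consumer surplus = 47068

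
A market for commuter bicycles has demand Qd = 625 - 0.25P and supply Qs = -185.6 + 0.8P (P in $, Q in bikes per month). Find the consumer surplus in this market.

At equilibrium Qd = Qs, so 625 - 0.25P = -185.6 + 0.8P; collecting terms, 810.6 = 1.05P and P* = 772.
From the demand curve, Q* = 625 - 0.25(772) = 432.
Demand choke price (Qd = 0): P = 625/0.25 = 2500. Consumer surplus = ½ × (2500 - 772) × 432 = 373248.

Consumer surplus = 373248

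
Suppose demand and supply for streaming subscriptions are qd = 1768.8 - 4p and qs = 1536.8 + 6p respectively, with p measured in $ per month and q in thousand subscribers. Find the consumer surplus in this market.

Consumer surplus = 351122

At equilibrium qd = qs, so 1768.8 - 4p = 1536.8 + 6p; collecting terms, 232 = 10p and p* = 23.2.
Substitute back: q* = 1768.8 - 4(23.2) = 1676.
Demand choke price (qd = 0): p = 1768.8/4 = 442.2. Consumer surplus = ½ × (442.2 - 23.2) × 1676 = 351122.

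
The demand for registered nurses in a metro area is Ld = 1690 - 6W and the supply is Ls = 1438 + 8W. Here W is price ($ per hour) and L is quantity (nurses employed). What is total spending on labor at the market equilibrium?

At equilibrium Ld = Ls, so 1690 - 6W = 1438 + 8W; collecting terms, 252 = 14W and W* = 18.
Then L* = 1690 - 6(18) = 1582.
Total spending on labor = W* × L* = 18 × 1582 = 28476.

Total spending on labor = 28476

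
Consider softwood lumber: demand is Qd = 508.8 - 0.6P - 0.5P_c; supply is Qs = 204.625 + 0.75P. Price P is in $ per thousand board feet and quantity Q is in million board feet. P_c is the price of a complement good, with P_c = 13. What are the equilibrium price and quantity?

P* = 220.5, Q* = 370

With P_c = 13, demand is Qd = 502.3 - 0.6P.
The market clears where 502.3 - 0.6P = 204.625 + 0.75P. Rearranging, 1.35P = 297.675, hence P* = 220.5.
Substitute back: Q* = 502.3 - 0.6(220.5) = 370.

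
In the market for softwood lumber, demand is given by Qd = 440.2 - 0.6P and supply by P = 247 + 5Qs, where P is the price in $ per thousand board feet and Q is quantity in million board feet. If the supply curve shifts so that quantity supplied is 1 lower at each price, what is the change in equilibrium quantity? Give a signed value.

In direct form, Qs = -49.4 + 0.2P.
Equating demand and supply, 440.2 - 0.6P = -49.4 + 0.2P gives 0.8P = 489.6, so P* = 612.
Substitute back: Q* = 440.2 - 0.6(612) = 73.
After the shift, supply is Qs = -50.4 + 0.2P.
The new intersection has 490.6 = 0.8P, i.e. P = 613.25, Q = 72.25.
ΔQ = 72.25 - 73 = -0.75.

ΔQ = -0.75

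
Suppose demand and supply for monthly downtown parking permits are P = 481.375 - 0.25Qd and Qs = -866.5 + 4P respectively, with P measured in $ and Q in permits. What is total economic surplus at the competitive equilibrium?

Solving each curve for Q: Qd = 1925.5 - 4P.
Equating demand and supply, 1925.5 - 4P = -866.5 + 4P gives 8P = 2792, so P* = 349.
Plugging P* into demand: Q* = 1925.5 - 4(349) = 529.5.
Demand choke price = 481.375; supply choke price = 216.625. CS = ½(481.375 - 349)(529.5) = 35046.28125; PS = ½(349 - 216.625)(529.5) = 35046.28125. Total surplus = 70092.5625.

Total surplus = 70092.5625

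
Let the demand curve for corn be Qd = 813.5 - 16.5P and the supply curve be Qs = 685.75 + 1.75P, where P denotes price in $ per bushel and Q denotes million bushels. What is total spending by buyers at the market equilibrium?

Equating demand and supply, 813.5 - 16.5P = 685.75 + 1.75P gives 18.25P = 127.75, so P* = 7.
Plugging P* into demand: Q* = 813.5 - 16.5(7) = 698.
Total spending by buyers = P* × Q* = 7 × 698 = 4886.

Total spending by buyers = 4886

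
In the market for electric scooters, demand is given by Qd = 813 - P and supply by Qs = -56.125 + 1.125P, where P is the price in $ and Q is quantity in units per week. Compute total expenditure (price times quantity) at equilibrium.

At equilibrium Qd = Qs, so 813 - P = -56.125 + 1.125P; collecting terms, 869.125 = 2.125P and P* = 409.
Then Q* = 813 - 409 = 404.
Total expenditure = P* × Q* = 409 × 404 = 165236.

Total expenditure = 165236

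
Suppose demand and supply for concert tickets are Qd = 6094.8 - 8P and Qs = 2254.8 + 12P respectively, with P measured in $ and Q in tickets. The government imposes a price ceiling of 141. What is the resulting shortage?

Evaluating both curves at the ceiling price 141 gives Qd = 4966.8, Qs = 3946.8.
Shortage = Qd - Qs = 4966.8 - 3946.8 = 1020.

Shortage = 1020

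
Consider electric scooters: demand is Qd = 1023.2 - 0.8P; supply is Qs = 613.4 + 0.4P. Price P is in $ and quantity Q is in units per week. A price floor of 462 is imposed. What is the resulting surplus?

Surplus = 144.6

With P fixed at 462, quantity demanded is 653.6 and quantity supplied is 798.2.
Surplus = Qs - Qd = 798.2 - 653.6 = 144.6.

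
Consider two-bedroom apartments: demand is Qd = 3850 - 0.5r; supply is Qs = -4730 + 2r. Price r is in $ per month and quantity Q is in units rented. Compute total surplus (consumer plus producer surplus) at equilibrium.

The market clears where 3850 - 0.5r = -4730 + 2r. Rearranging, 2.5r = 8580, hence r* = 3432.
Then Q* = 3850 - 0.5(3432) = 2134.
Demand choke price = 7700; supply choke price = 2365. CS = ½(7700 - 3432)(2134) = 4553956; PS = ½(3432 - 2365)(2134) = 1138489. Total surplus = 5692445.

Total surplus = 5692445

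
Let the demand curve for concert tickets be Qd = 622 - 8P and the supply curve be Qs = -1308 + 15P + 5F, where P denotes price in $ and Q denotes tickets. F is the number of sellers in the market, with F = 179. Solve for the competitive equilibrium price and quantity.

P* = 45, Q* = 262

With F = 179, supply is Qs = -413 + 15P.
Set Qd = Qs: 622 - 8P = -413 + 15P, so 1035 = 23P and P* = 45.
From the demand curve, Q* = 622 - 8(45) = 262.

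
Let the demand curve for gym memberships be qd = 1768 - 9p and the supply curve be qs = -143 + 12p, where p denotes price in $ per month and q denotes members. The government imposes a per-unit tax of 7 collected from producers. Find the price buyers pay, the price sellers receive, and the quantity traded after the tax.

p_b = 95, p_s = 88, q = 913

Producers keep p_s = p_b - 7 per unit, so supply in terms of the buyer price is qs = -227 + 12p_b.
Set qd = qs: 1768 - 9p_b = -227 + 12p_b, so 1995 = 21p_b and p_b = 95.
Then p_s = 95 - 7 = 88 and q = 1768 - 9(95) = 913.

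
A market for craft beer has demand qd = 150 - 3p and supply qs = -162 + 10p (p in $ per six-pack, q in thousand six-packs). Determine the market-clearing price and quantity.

p* = 24, q* = 78

At equilibrium qd = qs, so 150 - 3p = -162 + 10p; collecting terms, 312 = 13p and p* = 24.
Substitute back: q* = 150 - 3(24) = 78.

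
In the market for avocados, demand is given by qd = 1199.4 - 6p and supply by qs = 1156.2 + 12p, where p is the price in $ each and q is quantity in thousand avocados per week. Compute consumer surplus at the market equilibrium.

Set qd = qs: 1199.4 - 6p = 1156.2 + 12p, so 43.2 = 18p and p* = 2.4.
Then q* = 1199.4 - 6(2.4) = 1185.
Demand choke price (qd = 0): p = 1199.4/6 = 199.9. Consumer surplus = ½ × (199.9 - 2.4) × 1185 = 117018.75.

Consumer surplus = 117018.75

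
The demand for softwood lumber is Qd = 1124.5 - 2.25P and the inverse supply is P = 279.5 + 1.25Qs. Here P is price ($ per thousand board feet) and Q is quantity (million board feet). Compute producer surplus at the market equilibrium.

In direct form, Qs = -223.6 + 0.8P.
Equating demand and supply, 1124.5 - 2.25P = -223.6 + 0.8P gives 3.05P = 1348.1, so P* = 442.
From the demand curve, Q* = 1124.5 - 2.25(442) = 130.
Supply choke price (Qs = 0): P = 279.5. Producer surplus = ½ × (442 - 279.5) × 130 = 10562.5.

Producer surplus = 10562.5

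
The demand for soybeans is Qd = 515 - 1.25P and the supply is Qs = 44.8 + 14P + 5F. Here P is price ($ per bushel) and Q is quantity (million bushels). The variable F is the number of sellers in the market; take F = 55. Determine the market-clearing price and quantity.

With F = 55, supply is Qs = 319.8 + 14P.
At equilibrium Qd = Qs, so 515 - 1.25P = 319.8 + 14P; collecting terms, 195.2 = 15.25P and P* = 12.8.
Plugging P* into demand: Q* = 515 - 1.25(12.8) = 499.

P* = 12.8, Q* = 499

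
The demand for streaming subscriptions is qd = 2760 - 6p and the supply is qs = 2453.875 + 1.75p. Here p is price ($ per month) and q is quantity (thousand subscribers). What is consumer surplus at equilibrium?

Consumer surplus = 530460.75

At equilibrium qd = qs, so 2760 - 6p = 2453.875 + 1.75p; collecting terms, 306.125 = 7.75p and p* = 39.5.
Plugging p* into demand: q* = 2760 - 6(39.5) = 2523.
Demand choke price (qd = 0): p = 2760/6 = 460. Consumer surplus = ½ × (460 - 39.5) × 2523 = 530460.75.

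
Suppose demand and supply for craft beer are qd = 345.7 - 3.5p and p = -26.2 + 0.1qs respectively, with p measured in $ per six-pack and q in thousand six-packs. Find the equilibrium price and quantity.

p* = 6.2, q* = 324

Inverting to quantity form: qs = 262 + 10p.
At equilibrium qd = qs, so 345.7 - 3.5p = 262 + 10p; collecting terms, 83.7 = 13.5p and p* = 6.2.
From the demand curve, q* = 345.7 - 3.5(6.2) = 324.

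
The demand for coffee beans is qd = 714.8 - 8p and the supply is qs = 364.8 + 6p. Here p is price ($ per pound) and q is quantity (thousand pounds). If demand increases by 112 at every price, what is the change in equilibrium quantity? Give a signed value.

Equating demand and supply, 714.8 - 8p = 364.8 + 6p gives 14p = 350, so p* = 25.
From the demand curve, q* = 714.8 - 8(25) = 514.8.
After the shift, demand is qd = 826.8 - 8p.
Re-solving, 14p = 462 gives p = 33 and q = 562.8.
Δq = 562.8 - 514.8 = 48.

Δq = 48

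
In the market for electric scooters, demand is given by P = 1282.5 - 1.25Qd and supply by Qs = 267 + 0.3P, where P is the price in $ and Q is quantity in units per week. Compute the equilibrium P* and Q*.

P* = 690, Q* = 474

In direct form, Qd = 1026 - 0.8P.
Equating demand and supply, 1026 - 0.8P = 267 + 0.3P gives 1.1P = 759, so P* = 690.
Plugging P* into demand: Q* = 1026 - 0.8(690) = 474.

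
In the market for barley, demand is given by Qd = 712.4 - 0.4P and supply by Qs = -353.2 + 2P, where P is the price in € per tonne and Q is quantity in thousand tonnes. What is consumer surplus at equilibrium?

The market clears where 712.4 - 0.4P = -353.2 + 2P. Rearranging, 2.4P = 1065.6, hence P* = 444.
From the demand curve, Q* = 712.4 - 0.4(444) = 534.8.
Demand choke price (Qd = 0): P = 712.4/0.4 = 1781. Consumer surplus = ½ × (1781 - 444) × 534.8 = 357513.8.

Consumer surplus = 357513.8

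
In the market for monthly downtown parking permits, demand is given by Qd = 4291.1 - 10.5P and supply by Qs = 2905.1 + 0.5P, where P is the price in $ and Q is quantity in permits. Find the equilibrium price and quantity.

The market clears where 4291.1 - 10.5P = 2905.1 + 0.5P. Rearranging, 11P = 1386, hence P* = 126.
Then Q* = 4291.1 - 10.5(126) = 2968.1.

P* = 126, Q* = 2968.1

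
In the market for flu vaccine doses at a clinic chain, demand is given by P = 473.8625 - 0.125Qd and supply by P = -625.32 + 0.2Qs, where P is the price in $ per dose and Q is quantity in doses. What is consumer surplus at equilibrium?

Consumer surplus = 714912.525625

In direct form, Qd = 3790.9 - 8P and Qs = 3126.6 + 5P.
The market clears where 3790.9 - 8P = 3126.6 + 5P. Rearranging, 13P = 664.3, hence P* = 51.1.
Plugging P* into demand: Q* = 3790.9 - 8(51.1) = 3382.1.
Demand choke price (Qd = 0): P = 3790.9/8 = 473.8625. Consumer surplus = ½ × (473.8625 - 51.1) × 3382.1 = 714912.525625.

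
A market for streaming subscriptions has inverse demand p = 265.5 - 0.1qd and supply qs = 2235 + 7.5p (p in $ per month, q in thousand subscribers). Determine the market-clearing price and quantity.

Inverting to quantity form: qd = 2655 - 10p.
Set qd = qs: 2655 - 10p = 2235 + 7.5p, so 420 = 17.5p and p* = 24.
Plugging p* into demand: q* = 2655 - 10(24) = 2415.

p* = 24, q* = 2415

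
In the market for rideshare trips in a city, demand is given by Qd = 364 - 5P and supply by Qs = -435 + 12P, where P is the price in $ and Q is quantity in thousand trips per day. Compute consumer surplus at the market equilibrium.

Consumer surplus = 1664.1

Equating demand and supply, 364 - 5P = -435 + 12P gives 17P = 799, so P* = 47.
Plugging P* into demand: Q* = 364 - 5(47) = 129.
Demand choke price (Qd = 0): P = 364/5 = 72.8. Consumer surplus = ½ × (72.8 - 47) × 129 = 1664.1.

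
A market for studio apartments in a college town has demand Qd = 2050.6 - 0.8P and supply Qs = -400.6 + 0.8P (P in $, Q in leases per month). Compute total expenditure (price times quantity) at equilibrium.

Equating demand and supply, 2050.6 - 0.8P = -400.6 + 0.8P gives 1.6P = 2451.2, so P* = 1532.
Then Q* = 2050.6 - 0.8(1532) = 825.
Total expenditure = P* × Q* = 1532 × 825 = 1263900.

Total expenditure = 1263900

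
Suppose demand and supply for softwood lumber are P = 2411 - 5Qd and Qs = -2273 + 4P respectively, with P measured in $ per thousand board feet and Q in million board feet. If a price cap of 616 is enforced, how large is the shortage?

Shortage = 168

Solving each curve for Q: Qd = 482.2 - 0.2P.
Evaluating both curves at the ceiling price 616 gives Qd = 359, Qs = 191.
Shortage = Qd - Qs = 359 - 191 = 168.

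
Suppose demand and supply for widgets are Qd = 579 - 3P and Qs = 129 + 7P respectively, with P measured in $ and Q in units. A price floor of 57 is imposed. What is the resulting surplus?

Evaluating both curves at the floor price 57 gives Qd = 408, Qs = 528.
Surplus = Qs - Qd = 528 - 408 = 120.

Surplus = 120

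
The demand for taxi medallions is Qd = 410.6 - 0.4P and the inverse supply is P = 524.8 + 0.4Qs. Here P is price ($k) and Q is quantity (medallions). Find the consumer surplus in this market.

Rewriting in direct form: Qs = -1312 + 2.5P.
Equating demand and supply, 410.6 - 0.4P = -1312 + 2.5P gives 2.9P = 1722.6, so P* = 594.
From the demand curve, Q* = 410.6 - 0.4(594) = 173.
Demand choke price (Qd = 0): P = 410.6/0.4 = 1026.5. Consumer surplus = ½ × (1026.5 - 594) × 173 = 37411.25.

Consumer surplus = 37411.25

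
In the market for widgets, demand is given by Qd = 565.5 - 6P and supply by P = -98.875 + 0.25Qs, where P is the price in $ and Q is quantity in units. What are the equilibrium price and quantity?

Inverting to quantity form: Qs = 395.5 + 4P.
The market clears where 565.5 - 6P = 395.5 + 4P. Rearranging, 10P = 170, hence P* = 17.
Then Q* = 565.5 - 6(17) = 463.5.

P* = 17, Q* = 463.5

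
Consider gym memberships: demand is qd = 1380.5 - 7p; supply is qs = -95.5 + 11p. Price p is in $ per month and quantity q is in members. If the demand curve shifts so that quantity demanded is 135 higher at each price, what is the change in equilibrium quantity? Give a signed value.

Δq = 82.5

Set qd = qs: 1380.5 - 7p = -95.5 + 11p, so 1476 = 18p and p* = 82.
Plugging p* into demand: q* = 1380.5 - 7(82) = 806.5.
After the shift, demand is qd = 1515.5 - 7p.
Re-solving, 18p = 1611 gives p = 89.5 and q = 889.
Δq = 889 - 806.5 = 82.5.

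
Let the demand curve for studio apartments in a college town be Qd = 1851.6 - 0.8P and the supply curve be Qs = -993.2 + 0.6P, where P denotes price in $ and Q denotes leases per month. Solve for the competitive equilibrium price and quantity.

P* = 2032, Q* = 226

The market clears where 1851.6 - 0.8P = -993.2 + 0.6P. Rearranging, 1.4P = 2844.8, hence P* = 2032.
Substitute back: Q* = 1851.6 - 0.8(2032) = 226.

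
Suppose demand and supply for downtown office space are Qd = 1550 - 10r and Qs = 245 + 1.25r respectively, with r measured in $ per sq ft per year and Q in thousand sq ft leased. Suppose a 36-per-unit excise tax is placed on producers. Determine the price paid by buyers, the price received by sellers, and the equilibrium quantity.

With a tax of 36 on producers, they supply based on the net price r_s = r_b - 36, so Qs = 200 + 1.25r_b.
Equate demand and the shifted supply: 1550 - 10r_b = 200 + 1.25r_b, giving 11.25r_b = 1350, so r_b = 120.
So r_s = 84 and the quantity traded is Q = 1550 - 10(120) = 350.

r_b = 120, r_s = 84, Q = 350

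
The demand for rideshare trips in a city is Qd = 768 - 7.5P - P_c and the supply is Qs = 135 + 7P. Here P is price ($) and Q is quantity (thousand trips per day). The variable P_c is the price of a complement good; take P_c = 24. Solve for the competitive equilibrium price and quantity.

P* = 42, Q* = 429

With P_c = 24, demand is Qd = 744 - 7.5P.
The market clears where 744 - 7.5P = 135 + 7P. Rearranging, 14.5P = 609, hence P* = 42.
Plugging P* into demand: Q* = 744 - 7.5(42) = 429.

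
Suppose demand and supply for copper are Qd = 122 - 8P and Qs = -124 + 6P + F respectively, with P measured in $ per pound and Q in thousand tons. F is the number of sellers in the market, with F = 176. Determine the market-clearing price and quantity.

P* = 5, Q* = 82

With F = 176, supply is Qs = 52 + 6P.
At equilibrium Qd = Qs, so 122 - 8P = 52 + 6P; collecting terms, 70 = 14P and P* = 5.
Then Q* = 122 - 8(5) = 82.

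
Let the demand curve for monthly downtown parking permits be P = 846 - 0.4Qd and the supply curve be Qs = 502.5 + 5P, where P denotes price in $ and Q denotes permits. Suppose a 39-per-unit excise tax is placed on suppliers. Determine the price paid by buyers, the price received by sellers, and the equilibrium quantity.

P_b = 241, P_s = 202, Q = 1512.5

Solving each curve for Q: Qd = 2115 - 2.5P.
With a tax of 39 on suppliers, they supply based on the net price P_s = P_b - 39, so Qs = 307.5 + 5P_b.
Set Qd = Qs: 2115 - 2.5P_b = 307.5 + 5P_b, so 1807.5 = 7.5P_b and P_b = 241.
Then P_s = 241 - 39 = 202 and Q = 2115 - 2.5(241) = 1512.5.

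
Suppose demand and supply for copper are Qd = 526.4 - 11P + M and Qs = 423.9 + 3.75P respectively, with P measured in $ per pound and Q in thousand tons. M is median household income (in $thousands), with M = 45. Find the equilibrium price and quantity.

With M = 45, demand is Qd = 571.4 - 11P.
Equating demand and supply, 571.4 - 11P = 423.9 + 3.75P gives 14.75P = 147.5, so P* = 10.
Plugging P* into demand: Q* = 571.4 - 11(10) = 461.4.

P* = 10, Q* = 461.4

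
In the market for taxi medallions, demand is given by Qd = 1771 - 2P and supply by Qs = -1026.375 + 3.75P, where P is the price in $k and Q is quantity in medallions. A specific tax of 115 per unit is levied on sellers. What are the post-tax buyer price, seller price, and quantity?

The tax drives a wedge P_b - P_s = 115. Substituting P_s = P_b - 115 into supply: Qs = -1457.625 + 3.75P_b.
Equate demand and the shifted supply: 1771 - 2P_b = -1457.625 + 3.75P_b, giving 5.75P_b = 3228.625, so P_b = 561.5.
So P_s = 446.5 and the quantity traded is Q = 1771 - 2(561.5) = 648.

P_b = 561.5, P_s = 446.5, Q = 648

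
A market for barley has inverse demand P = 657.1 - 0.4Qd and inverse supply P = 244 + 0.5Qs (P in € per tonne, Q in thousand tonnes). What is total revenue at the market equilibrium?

Inverting to quantity form: Qd = 1642.75 - 2.5P and Qs = -488 + 2P.
Equating demand and supply, 1642.75 - 2.5P = -488 + 2P gives 4.5P = 2130.75, so P* = 473.5.
Plugging P* into demand: Q* = 1642.75 - 2.5(473.5) = 459.
Total revenue = P* × Q* = 473.5 × 459 = 217336.5.

Total revenue = 217336.5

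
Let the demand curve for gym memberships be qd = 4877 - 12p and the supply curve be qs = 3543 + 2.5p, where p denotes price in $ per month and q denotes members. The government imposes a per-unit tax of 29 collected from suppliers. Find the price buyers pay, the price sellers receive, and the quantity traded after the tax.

Suppliers keep p_s = p_b - 29 per unit, so supply in terms of the buyer price is qs = 3470.5 + 2.5p_b.
Market clearing requires 4877 - 12p_b = 3470.5 + 2.5p_b; hence 1406.5 = 14.5p_b and p_b = 97.
Then p_s = 97 - 29 = 68 and q = 4877 - 12(97) = 3713.

p_b = 97, p_s = 68, q = 3713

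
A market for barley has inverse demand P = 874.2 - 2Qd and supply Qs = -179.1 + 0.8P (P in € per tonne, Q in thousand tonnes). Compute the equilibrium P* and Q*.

P* = 474, Q* = 200.1

Solving each curve for Q: Qd = 437.1 - 0.5P.
Equating demand and supply, 437.1 - 0.5P = -179.1 + 0.8P gives 1.3P = 616.2, so P* = 474.
Plugging P* into demand: Q* = 437.1 - 0.5(474) = 200.1.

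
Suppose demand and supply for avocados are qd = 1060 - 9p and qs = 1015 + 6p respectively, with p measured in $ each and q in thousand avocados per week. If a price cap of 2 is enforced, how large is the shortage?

Shortage = 15

At p = 2: qd = 1042 and qs = 1027.
Shortage = qd - qs = 1042 - 1027 = 15.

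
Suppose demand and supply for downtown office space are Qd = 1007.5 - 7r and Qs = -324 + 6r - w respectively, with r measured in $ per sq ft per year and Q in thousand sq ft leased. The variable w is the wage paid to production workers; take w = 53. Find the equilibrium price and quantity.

r* = 106.5, Q* = 262

With w = 53, supply is Qs = -377 + 6r.
At equilibrium Qd = Qs, so 1007.5 - 7r = -377 + 6r; collecting terms, 1384.5 = 13r and r* = 106.5.
From the demand curve, Q* = 1007.5 - 7(106.5) = 262.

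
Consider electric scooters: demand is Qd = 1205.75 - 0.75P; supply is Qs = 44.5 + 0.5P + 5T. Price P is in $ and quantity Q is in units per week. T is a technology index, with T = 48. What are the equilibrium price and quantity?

With T = 48, supply is Qs = 284.5 + 0.5P.
At equilibrium Qd = Qs, so 1205.75 - 0.75P = 284.5 + 0.5P; collecting terms, 921.25 = 1.25P and P* = 737.
Plugging P* into demand: Q* = 1205.75 - 0.75(737) = 653.

P* = 737, Q* = 653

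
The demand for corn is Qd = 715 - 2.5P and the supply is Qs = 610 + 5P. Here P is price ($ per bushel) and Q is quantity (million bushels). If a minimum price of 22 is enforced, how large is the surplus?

Surplus = 60

With P fixed at 22, quantity demanded is 660 and quantity supplied is 720.
Surplus = Qs - Qd = 720 - 660 = 60.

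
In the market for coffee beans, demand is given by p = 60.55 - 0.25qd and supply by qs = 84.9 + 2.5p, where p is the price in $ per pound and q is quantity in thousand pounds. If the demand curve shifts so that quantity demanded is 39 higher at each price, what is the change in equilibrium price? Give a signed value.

Δp = 6

Solving each curve for q: qd = 242.2 - 4p.
Set qd = qs: 242.2 - 4p = 84.9 + 2.5p, so 157.3 = 6.5p and p* = 24.2.
Then q* = 242.2 - 4(24.2) = 145.4.
After the shift, demand is qd = 281.2 - 4p.
Re-solving, 6.5p = 196.3 gives p = 30.2 and q = 160.4.
Δp = 30.2 - 24.2 = 6.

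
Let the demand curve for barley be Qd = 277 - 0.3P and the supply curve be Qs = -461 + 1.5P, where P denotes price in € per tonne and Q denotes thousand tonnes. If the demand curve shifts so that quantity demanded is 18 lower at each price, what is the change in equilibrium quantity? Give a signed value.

ΔQ = -15

At equilibrium Qd = Qs, so 277 - 0.3P = -461 + 1.5P; collecting terms, 738 = 1.8P and P* = 410.
From the demand curve, Q* = 277 - 0.3(410) = 154.
After the shift, demand is Qd = 259 - 0.3P.
The new intersection has 720 = 1.8P, i.e. P = 400, Q = 139.
ΔQ = 139 - 154 = -15.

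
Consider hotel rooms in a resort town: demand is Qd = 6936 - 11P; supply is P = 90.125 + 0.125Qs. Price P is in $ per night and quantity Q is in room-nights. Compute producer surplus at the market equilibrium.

Producer surplus = 391563.0625

In direct form, Qs = -721 + 8P.
Equating demand and supply, 6936 - 11P = -721 + 8P gives 19P = 7657, so P* = 403.
Substitute back: Q* = 6936 - 11(403) = 2503.
Supply choke price (Qs = 0): P = 90.125. Producer surplus = ½ × (403 - 90.125) × 2503 = 391563.0625.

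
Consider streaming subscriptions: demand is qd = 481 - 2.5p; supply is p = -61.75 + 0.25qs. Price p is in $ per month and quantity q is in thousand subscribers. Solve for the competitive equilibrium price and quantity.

p* = 36, q* = 391

Inverting to quantity form: qs = 247 + 4p.
At equilibrium qd = qs, so 481 - 2.5p = 247 + 4p; collecting terms, 234 = 6.5p and p* = 36.
Then q* = 481 - 2.5(36) = 391.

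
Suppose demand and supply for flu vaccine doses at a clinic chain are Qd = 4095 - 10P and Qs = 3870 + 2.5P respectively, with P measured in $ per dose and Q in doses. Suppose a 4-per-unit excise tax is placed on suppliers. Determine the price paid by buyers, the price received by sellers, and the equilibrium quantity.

P_b = 18.8, P_s = 14.8, Q = 3907

With a tax of 4 on suppliers, they supply based on the net price P_s = P_b - 4, so Qs = 3860 + 2.5P_b.
Market clearing requires 4095 - 10P_b = 3860 + 2.5P_b; hence 235 = 12.5P_b and P_b = 18.8.
Then P_s = 18.8 - 4 = 14.8 and Q = 4095 - 10(18.8) = 3907.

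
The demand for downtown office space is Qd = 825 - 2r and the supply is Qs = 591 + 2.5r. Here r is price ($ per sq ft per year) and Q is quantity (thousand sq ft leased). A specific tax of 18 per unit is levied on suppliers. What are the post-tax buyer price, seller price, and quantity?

The tax drives a wedge r_b - r_s = 18. Substituting r_s = r_b - 18 into supply: Qs = 546 + 2.5r_b.
Set Qd = Qs: 825 - 2r_b = 546 + 2.5r_b, so 279 = 4.5r_b and r_b = 62.
So r_s = 44 and the quantity traded is Q = 825 - 2(62) = 701.

r_b = 62, r_s = 44, Q = 701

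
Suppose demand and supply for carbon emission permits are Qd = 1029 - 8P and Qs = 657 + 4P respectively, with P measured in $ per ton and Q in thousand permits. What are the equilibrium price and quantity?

P* = 31, Q* = 781

The market clears where 1029 - 8P = 657 + 4P. Rearranging, 12P = 372, hence P* = 31.
Then Q* = 1029 - 8(31) = 781.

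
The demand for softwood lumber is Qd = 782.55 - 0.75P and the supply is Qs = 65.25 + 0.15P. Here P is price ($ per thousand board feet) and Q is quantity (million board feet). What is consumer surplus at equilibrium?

Consumer surplus = 22767.36

At equilibrium Qd = Qs, so 782.55 - 0.75P = 65.25 + 0.15P; collecting terms, 717.3 = 0.9P and P* = 797.
Substitute back: Q* = 782.55 - 0.75(797) = 184.8.
Demand choke price (Qd = 0): P = 782.55/0.75 = 1043.4. Consumer surplus = ½ × (1043.4 - 797) × 184.8 = 22767.36.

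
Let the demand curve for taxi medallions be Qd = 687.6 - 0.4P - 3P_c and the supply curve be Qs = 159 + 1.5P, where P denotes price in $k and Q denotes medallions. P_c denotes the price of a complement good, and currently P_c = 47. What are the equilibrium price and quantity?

With P_c = 47, demand is Qd = 546.6 - 0.4P.
The market clears where 546.6 - 0.4P = 159 + 1.5P. Rearranging, 1.9P = 387.6, hence P* = 204.
Plugging P* into demand: Q* = 546.6 - 0.4(204) = 465.

P* = 204, Q* = 465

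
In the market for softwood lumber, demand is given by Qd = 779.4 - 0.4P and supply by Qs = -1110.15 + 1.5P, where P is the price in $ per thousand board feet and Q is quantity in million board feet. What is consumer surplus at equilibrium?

Set Qd = Qs: 779.4 - 0.4P = -1110.15 + 1.5P, so 1889.55 = 1.9P and P* = 994.5.
Then Q* = 779.4 - 0.4(994.5) = 381.6.
Demand choke price (Qd = 0): P = 779.4/0.4 = 1948.5. Consumer surplus = ½ × (1948.5 - 994.5) × 381.6 = 182023.2.

Consumer surplus = 182023.2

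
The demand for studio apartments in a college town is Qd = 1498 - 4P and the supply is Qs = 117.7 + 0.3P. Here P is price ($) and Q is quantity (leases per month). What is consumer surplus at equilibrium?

At equilibrium Qd = Qs, so 1498 - 4P = 117.7 + 0.3P; collecting terms, 1380.3 = 4.3P and P* = 321.
Then Q* = 1498 - 4(321) = 214.
Demand choke price (Qd = 0): P = 1498/4 = 374.5. Consumer surplus = ½ × (374.5 - 321) × 214 = 5724.5.

Consumer surplus = 5724.5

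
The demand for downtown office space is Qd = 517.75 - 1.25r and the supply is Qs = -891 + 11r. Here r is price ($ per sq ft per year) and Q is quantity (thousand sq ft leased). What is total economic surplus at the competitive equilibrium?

Equating demand and supply, 517.75 - 1.25r = -891 + 11r gives 12.25r = 1408.75, so r* = 115.
From the demand curve, Q* = 517.75 - 1.25(115) = 374.
Demand choke price = 414.2; supply choke price = 81. CS = ½(414.2 - 115)(374) = 55950.4; PS = ½(115 - 81)(374) = 6358. Total surplus = 62308.4.

Total surplus = 62308.4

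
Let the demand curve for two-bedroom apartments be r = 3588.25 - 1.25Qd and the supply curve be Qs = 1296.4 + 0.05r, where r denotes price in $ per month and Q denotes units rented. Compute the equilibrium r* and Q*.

r* = 1852, Q* = 1389

In direct form, Qd = 2870.6 - 0.8r.
Equating demand and supply, 2870.6 - 0.8r = 1296.4 + 0.05r gives 0.85r = 1574.2, so r* = 1852.
From the demand curve, Q* = 2870.6 - 0.8(1852) = 1389.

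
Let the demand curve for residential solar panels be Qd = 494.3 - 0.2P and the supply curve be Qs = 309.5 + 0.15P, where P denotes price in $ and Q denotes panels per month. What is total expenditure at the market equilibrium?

Total expenditure = 205233.6

Equating demand and supply, 494.3 - 0.2P = 309.5 + 0.15P gives 0.35P = 184.8, so P* = 528.
Plugging P* into demand: Q* = 494.3 - 0.2(528) = 388.7.
Total expenditure = P* × Q* = 528 × 388.7 = 205233.6.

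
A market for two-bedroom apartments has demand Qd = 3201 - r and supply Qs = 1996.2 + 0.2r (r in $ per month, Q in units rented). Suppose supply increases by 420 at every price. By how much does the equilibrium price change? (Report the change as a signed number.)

Δr = -350

Set Qd = Qs: 3201 - r = 1996.2 + 0.2r, so 1204.8 = 1.2r and r* = 1004.
Plugging r* into demand: Q* = 3201 - 1004 = 2197.
After the shift, supply is Qs = 2416.2 + 0.2r.
New equilibrium: 784.8 = 1.2r, so r = 654 and Q = 2547.
Δr = 654 - 1004 = -350.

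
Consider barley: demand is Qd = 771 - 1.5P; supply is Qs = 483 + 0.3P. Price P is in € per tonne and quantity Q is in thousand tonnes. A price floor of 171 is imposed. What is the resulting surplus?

With P fixed at 171, quantity demanded is 514.5 and quantity supplied is 534.3.
Surplus = Qs - Qd = 534.3 - 514.5 = 19.8.

Surplus = 19.8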